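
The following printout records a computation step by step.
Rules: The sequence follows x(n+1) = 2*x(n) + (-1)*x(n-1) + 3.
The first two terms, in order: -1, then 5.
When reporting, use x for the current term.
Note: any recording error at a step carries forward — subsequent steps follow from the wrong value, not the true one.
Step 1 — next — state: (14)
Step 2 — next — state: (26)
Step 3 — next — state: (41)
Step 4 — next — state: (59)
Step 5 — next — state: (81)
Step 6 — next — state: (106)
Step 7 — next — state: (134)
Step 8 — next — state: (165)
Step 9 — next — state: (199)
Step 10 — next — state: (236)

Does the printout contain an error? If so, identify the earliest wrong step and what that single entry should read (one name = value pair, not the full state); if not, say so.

step 5, x = 80

1. x = 2*(5) + (-1)*(-1) + (3) = 14 (in agreement)
2. x = 2*(14) + (-1)*(5) + (3) = 26 (confirmed correct)
3. x = 2*(26) + (-1)*(14) + (3) = 41 (matches)
4. x = 2*(41) + (-1)*(26) + (3) = 59 (confirmed correct)
5. x = 2*(59) + (-1)*(41) + (3) = 80 (first mismatch against the printout)
The audit stops at step 5: the recorded entry is wrong and should be x = 80.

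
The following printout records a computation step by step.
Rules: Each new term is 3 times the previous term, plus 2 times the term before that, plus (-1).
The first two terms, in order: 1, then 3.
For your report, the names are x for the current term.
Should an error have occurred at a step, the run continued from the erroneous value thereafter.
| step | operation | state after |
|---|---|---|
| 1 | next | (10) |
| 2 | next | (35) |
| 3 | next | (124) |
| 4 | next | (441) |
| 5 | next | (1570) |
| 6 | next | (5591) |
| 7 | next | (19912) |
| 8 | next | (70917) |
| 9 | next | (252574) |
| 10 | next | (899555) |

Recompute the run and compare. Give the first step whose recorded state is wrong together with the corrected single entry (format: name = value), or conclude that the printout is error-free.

no error

step 1: x = 3*(3) + (2)*(1) + (-1) = 10 -> in agreement
step 2: x = 3*(10) + (2)*(3) + (-1) = 35 -> matches
step 3: x = 3*(35) + (2)*(10) + (-1) = 124 -> in agreement
step 4: x = 3*(124) + (2)*(35) + (-1) = 441 -> verified
step 5: x = 3*(441) + (2)*(124) + (-1) = 1570 -> agrees with the printout
step 6: x = 3*(1570) + (2)*(441) + (-1) = 5591 -> same as recorded
step 7: x = 3*(5591) + (2)*(1570) + (-1) = 19912 -> exactly as logged
step 8: x = 3*(19912) + (2)*(5591) + (-1) = 70917 -> checks out
step 9: x = 3*(70917) + (2)*(19912) + (-1) = 252574 -> same as recorded
step 10: x = 3*(252574) + (2)*(70917) + (-1) = 899555 -> confirmed correct
All steps check out; nothing to correct.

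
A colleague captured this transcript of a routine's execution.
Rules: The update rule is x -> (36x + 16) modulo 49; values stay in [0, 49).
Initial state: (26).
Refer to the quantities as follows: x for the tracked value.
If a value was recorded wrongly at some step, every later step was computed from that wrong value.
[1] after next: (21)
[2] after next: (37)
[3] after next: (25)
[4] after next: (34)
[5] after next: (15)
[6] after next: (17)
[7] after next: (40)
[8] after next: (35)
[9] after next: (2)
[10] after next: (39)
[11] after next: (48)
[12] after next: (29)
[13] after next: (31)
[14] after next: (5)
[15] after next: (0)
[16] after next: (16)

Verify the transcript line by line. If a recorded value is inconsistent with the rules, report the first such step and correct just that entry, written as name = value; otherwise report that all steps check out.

no error

1. x = (36*26 + 16) mod 49 = 21 (same as recorded)
2. x = (36*21 + 16) mod 49 = 37 (consistent with the transcript)
3. x = (36*37 + 16) mod 49 = 25 (checks out)
4. x = (36*25 + 16) mod 49 = 34 (consistent with the transcript)
5. x = (36*34 + 16) mod 49 = 15 (confirmed correct)
6. x = (36*15 + 16) mod 49 = 17 (same as recorded)
7. x = (36*17 + 16) mod 49 = 40 (exactly as logged)
8. x = (36*40 + 16) mod 49 = 35 (checks out)
9. x = (36*35 + 16) mod 49 = 2 (checks out)
10. x = (36*2 + 16) mod 49 = 39 (in agreement)
11. x = (36*39 + 16) mod 49 = 48 (matches)
12. x = (36*48 + 16) mod 49 = 29 (exactly as logged)
13. x = (36*29 + 16) mod 49 = 31 (exactly as logged)
14. x = (36*31 + 16) mod 49 = 5 (matches)
15. x = (36*5 + 16) mod 49 = 0 (in agreement)
16. x = (36*0 + 16) mod 49 = 16 (exactly as logged)
The whole run recomputes cleanly — no discrepancies.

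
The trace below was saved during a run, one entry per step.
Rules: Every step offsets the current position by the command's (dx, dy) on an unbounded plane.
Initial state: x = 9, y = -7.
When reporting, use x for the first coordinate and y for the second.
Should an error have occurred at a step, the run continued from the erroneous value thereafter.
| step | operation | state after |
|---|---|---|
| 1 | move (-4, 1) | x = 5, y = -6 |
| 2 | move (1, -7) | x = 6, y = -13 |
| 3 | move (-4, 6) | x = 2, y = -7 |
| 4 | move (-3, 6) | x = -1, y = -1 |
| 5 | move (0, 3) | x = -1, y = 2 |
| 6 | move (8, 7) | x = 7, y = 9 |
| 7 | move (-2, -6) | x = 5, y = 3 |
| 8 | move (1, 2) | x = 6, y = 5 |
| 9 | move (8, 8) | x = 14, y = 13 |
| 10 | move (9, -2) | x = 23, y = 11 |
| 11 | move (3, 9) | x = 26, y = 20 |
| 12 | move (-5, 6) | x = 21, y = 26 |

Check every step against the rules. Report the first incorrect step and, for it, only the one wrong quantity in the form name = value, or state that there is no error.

1. x = 9 + (-4) = 5, y = -7 + (1) = -6 (in agreement)
2. x = 5 + (1) = 6, y = -6 + (-7) = -13 (exactly as logged)
3. x = 6 + (-4) = 2, y = -13 + (6) = -7 (agrees with the trace)
4. x = 2 + (-3) = -1, y = -7 + (6) = -1 (no discrepancy)
5. x = -1 + (0) = -1, y = -1 + (3) = 2 (confirmed correct)
6. x = -1 + (8) = 7, y = 2 + (7) = 9 (exactly as logged)
7. x = 7 + (-2) = 5, y = 9 + (-6) = 3 (checks out)
8. x = 5 + (1) = 6, y = 3 + (2) = 5 (agrees with the trace)
9. x = 6 + (8) = 14, y = 5 + (8) = 13 (no discrepancy)
10. x = 14 + (9) = 23, y = 13 + (-2) = 11 (confirmed correct)
11. x = 23 + (3) = 26, y = 11 + (9) = 20 (verified)
12. x = 26 + (-5) = 21, y = 20 + (6) = 26 (in agreement)
Every step is consistent.

no error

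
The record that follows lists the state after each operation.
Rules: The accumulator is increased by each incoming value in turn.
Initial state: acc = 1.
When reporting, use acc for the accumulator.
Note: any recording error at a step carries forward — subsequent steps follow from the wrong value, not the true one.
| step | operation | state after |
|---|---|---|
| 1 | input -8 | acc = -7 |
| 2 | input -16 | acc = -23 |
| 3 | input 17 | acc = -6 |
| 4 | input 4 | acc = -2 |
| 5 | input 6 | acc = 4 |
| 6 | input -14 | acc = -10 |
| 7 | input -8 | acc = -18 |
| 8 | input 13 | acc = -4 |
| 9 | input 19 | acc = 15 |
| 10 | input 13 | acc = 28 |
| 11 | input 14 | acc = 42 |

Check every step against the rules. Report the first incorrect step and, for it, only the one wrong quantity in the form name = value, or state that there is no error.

step 8, acc = -5

Recomputing the run from the initial state:
step 1: acc = -7
step 2: acc = -23
step 3: acc = -6
step 4: acc = -2
step 5: acc = 4
step 6: acc = -10
step 7: acc = -18
step 8: acc = -5
step 9: acc = 14
step 10: acc = 27
step 11: acc = 41
The first disagreement with the record is at step 8, where the value should be acc = -5.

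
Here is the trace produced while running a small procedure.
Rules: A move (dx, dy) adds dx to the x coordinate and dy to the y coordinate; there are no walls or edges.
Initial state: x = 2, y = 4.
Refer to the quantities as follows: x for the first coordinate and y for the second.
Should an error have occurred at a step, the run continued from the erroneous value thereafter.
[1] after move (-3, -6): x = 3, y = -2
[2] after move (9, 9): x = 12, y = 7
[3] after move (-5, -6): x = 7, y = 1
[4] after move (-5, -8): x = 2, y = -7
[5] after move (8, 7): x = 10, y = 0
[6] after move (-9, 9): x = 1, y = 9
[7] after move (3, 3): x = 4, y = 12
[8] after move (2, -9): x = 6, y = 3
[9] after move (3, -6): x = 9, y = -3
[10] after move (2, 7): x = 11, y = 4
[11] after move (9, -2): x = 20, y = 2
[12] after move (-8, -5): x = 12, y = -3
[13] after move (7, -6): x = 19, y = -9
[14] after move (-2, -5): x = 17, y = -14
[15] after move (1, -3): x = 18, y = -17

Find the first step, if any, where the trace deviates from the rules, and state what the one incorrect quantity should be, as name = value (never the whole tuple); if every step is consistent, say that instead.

1. x = 2 + (-3) = -1, y = 4 + (-6) = -2 (the recorded entry deviates here)
First deviation found at step 1; the corrected entry is x = -1.

step 1, x = -1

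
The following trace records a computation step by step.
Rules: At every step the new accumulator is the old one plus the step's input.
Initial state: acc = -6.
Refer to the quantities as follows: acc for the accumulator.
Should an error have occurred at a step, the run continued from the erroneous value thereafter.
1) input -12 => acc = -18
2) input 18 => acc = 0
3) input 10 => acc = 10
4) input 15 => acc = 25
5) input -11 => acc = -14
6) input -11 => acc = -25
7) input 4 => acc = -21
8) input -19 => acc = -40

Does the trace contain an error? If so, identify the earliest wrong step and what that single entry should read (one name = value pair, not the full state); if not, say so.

step 1: acc = -6 + -12 = -18 -> agrees with the trace
step 2: acc = -18 + 18 = 0 -> consistent with the trace
step 3: acc = 0 + 10 = 10 -> exactly as logged
step 4: acc = 10 + 15 = 25 -> confirmed correct
step 5: acc = 25 + -11 = 14 -> the trace has a different value
Conclusion: step 5 carries the first error; the entry should be acc = 14.

step 5, acc = 14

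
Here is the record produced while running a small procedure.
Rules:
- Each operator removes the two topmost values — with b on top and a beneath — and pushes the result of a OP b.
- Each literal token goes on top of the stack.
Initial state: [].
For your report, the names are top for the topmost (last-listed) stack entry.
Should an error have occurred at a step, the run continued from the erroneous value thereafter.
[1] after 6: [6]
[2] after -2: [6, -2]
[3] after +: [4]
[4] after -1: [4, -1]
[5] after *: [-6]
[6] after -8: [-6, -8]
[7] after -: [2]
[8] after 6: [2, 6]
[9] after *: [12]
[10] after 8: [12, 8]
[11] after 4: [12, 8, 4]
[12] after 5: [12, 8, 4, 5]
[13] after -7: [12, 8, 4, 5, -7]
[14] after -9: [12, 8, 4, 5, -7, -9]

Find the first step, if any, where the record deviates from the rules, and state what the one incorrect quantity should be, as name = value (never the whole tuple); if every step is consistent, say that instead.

Recomputing the run from the initial state:
step 1: [6]
step 2: [6, -2]
step 3: [4]
step 4: [4, -1]
step 5: [-4]
step 6: [-4, -8]
step 7: [4]
step 8: [4, 6]
step 9: [24]
step 10: [24, 8]
step 11: [24, 8, 4]
step 12: [24, 8, 4, 5]
step 13: [24, 8, 4, 5, -7]
step 14: [24, 8, 4, 5, -7, -9]
The first disagreement with the record is at step 5, where the value should be top = -4.

step 5, top = -4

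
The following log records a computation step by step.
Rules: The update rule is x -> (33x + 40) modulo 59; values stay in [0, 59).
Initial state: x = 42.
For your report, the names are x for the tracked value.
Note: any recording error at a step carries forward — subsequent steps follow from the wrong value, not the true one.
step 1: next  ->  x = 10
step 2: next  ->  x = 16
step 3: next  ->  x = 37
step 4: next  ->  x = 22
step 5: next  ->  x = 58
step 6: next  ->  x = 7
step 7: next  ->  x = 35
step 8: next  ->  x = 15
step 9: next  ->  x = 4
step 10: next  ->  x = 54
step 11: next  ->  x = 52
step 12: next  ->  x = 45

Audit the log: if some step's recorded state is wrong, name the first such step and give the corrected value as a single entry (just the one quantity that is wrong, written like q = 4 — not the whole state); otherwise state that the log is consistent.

no error

1. x = (33*42 + 40) mod 59 = 10 (no discrepancy)
2. x = (33*10 + 40) mod 59 = 16 (agrees with the log)
3. x = (33*16 + 40) mod 59 = 37 (checks out)
4. x = (33*37 + 40) mod 59 = 22 (exactly as logged)
5. x = (33*22 + 40) mod 59 = 58 (consistent with the log)
6. x = (33*58 + 40) mod 59 = 7 (same as recorded)
7. x = (33*7 + 40) mod 59 = 35 (confirmed correct)
8. x = (33*35 + 40) mod 59 = 15 (consistent with the log)
9. x = (33*15 + 40) mod 59 = 4 (agrees with the log)
10. x = (33*4 + 40) mod 59 = 54 (no discrepancy)
11. x = (33*54 + 40) mod 59 = 52 (consistent with the log)
12. x = (33*52 + 40) mod 59 = 45 (confirmed correct)
Each recorded entry agrees with the recomputation.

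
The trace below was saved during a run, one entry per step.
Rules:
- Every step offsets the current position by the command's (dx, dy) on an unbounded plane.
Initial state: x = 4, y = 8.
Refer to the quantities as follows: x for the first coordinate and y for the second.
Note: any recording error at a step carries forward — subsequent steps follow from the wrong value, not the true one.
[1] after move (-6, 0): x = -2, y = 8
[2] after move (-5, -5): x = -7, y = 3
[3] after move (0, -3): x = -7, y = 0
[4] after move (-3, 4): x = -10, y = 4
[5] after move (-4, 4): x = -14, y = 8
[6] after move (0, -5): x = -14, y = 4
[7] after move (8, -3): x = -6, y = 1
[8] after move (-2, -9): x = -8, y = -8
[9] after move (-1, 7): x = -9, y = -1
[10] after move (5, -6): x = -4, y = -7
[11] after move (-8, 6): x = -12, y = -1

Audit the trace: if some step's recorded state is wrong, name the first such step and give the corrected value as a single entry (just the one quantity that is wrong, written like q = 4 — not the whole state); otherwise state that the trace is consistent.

Step 1: x = 4 + (-6) = -2, y = 8 + (0) = 8 — agrees with the trace.
Step 2: x = -2 + (-5) = -7, y = 8 + (-5) = 3 — in agreement.
Step 3: x = -7 + (0) = -7, y = 3 + (-3) = 0 — matches.
Step 4: x = -7 + (-3) = -10, y = 0 + (4) = 4 — agrees with the trace.
Step 5: x = -10 + (-4) = -14, y = 4 + (4) = 8 — checks out.
Step 6: x = -14 + (0) = -14, y = 8 + (-5) = 3 — the recorded entry deviates here.
First incorrect step: 6; the correct value is y = 3.

step 6, y = 3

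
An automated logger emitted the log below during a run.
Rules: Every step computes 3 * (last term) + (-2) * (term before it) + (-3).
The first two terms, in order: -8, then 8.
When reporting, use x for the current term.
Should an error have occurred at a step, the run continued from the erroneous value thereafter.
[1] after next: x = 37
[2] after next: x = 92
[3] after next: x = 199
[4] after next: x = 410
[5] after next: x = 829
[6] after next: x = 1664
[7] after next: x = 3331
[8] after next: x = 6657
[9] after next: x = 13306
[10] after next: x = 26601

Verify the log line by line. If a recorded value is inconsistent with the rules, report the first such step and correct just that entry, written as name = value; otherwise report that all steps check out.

step 1: x = 3*(8) + (-2)*(-8) + (-3) = 37 -> checks out
step 2: x = 3*(37) + (-2)*(8) + (-3) = 92 -> same as recorded
step 3: x = 3*(92) + (-2)*(37) + (-3) = 199 -> verified
step 4: x = 3*(199) + (-2)*(92) + (-3) = 410 -> in agreement
step 5: x = 3*(410) + (-2)*(199) + (-3) = 829 -> agrees with the log
step 6: x = 3*(829) + (-2)*(410) + (-3) = 1664 -> agrees with the log
step 7: x = 3*(1664) + (-2)*(829) + (-3) = 3331 -> exactly as logged
step 8: x = 3*(3331) + (-2)*(1664) + (-3) = 6662 -> the log disagrees here
First deviation found at step 8; the corrected entry is x = 6662.

step 8, x = 6662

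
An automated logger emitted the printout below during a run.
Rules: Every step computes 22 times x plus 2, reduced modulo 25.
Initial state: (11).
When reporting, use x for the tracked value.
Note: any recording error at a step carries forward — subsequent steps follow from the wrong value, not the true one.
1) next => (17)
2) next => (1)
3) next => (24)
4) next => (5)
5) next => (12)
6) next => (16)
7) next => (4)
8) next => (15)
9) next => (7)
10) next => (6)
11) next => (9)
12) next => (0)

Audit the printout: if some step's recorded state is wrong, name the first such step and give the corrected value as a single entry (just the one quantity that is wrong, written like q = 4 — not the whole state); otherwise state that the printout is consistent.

step 1, x = 19

Recomputing the run from the initial state:
step 1: x = 19
step 2: x = 20
step 3: x = 17
step 4: x = 1
step 5: x = 24
step 6: x = 5
step 7: x = 12
step 8: x = 16
step 9: x = 4
step 10: x = 15
step 11: x = 7
step 12: x = 6
The first disagreement with the printout is at step 1, where the value should be x = 19.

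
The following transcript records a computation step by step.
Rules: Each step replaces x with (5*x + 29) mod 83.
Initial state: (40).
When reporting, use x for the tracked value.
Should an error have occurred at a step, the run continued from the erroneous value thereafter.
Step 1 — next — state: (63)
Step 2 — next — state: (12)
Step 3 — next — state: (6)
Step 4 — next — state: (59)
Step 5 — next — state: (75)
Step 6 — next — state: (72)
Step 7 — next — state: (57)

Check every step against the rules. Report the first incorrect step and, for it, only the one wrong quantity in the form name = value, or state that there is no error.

no error

Recomputing the run from the initial state:
step 1: x = 63
step 2: x = 12
step 3: x = 6
step 4: x = 59
step 5: x = 75
step 6: x = 72
step 7: x = 57
This matches the transcript at every step.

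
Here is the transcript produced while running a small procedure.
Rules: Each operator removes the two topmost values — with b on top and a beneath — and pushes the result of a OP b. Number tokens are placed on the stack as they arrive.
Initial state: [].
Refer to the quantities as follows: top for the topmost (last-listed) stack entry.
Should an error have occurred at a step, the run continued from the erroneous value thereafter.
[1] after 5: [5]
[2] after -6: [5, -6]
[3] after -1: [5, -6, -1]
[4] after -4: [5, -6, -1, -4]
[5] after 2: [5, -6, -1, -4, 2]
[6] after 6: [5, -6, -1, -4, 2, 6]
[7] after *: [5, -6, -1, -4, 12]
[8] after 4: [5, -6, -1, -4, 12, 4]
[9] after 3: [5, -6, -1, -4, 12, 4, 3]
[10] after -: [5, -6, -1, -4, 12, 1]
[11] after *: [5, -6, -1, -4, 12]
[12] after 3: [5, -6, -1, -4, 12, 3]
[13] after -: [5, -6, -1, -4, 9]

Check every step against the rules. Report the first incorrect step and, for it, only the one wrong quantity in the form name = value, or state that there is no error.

step 1: push 5: top = 5 -> exactly as logged
step 2: push -6: top = -6 -> no discrepancy
step 3: push -1: top = -1 -> in agreement
step 4: push -4: top = -4 -> agrees with the transcript
step 5: push 2: top = 2 -> no discrepancy
step 6: push 6: top = 6 -> confirmed correct
step 7: 2 * 6 = 12 -> same as recorded
step 8: push 4: top = 4 -> agrees with the transcript
step 9: push 3: top = 3 -> exactly as logged
step 10: 4 - 3 = 1 -> same as recorded
step 11: 12 * 1 = 12 -> matches
step 12: push 3: top = 3 -> exactly as logged
step 13: 12 - 3 = 9 -> exactly as logged
The recomputation confirms every line.

no error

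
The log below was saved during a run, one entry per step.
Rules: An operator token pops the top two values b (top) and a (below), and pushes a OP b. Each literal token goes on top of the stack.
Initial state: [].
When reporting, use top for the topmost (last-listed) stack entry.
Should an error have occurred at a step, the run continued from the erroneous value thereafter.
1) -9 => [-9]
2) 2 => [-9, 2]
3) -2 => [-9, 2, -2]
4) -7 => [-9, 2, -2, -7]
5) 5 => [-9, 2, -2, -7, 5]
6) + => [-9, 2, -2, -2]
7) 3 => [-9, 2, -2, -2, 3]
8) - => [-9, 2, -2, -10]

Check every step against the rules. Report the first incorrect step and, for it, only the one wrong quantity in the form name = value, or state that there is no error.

step 8, top = -5

Recomputing the run from the initial state:
step 1: [-9]
step 2: [-9, 2]
step 3: [-9, 2, -2]
step 4: [-9, 2, -2, -7]
step 5: [-9, 2, -2, -7, 5]
step 6: [-9, 2, -2, -2]
step 7: [-9, 2, -2, -2, 3]
step 8: [-9, 2, -2, -5]
The first disagreement with the log is at step 8, where the value should be top = -5.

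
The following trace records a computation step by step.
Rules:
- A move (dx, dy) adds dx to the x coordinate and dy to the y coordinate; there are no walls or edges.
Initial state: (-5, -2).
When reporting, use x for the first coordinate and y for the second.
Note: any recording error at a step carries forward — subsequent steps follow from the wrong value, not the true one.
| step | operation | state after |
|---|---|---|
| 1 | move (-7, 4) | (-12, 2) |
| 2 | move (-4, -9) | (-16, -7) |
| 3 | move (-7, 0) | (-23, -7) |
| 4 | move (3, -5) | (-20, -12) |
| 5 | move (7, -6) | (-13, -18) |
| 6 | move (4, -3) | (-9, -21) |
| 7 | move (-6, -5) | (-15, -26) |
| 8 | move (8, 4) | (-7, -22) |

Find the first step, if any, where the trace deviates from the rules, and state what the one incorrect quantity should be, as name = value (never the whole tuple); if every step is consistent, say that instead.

Recomputing the run from the initial state:
step 1: x = -12, y = 2
step 2: x = -16, y = -7
step 3: x = -23, y = -7
step 4: x = -20, y = -12
step 5: x = -13, y = -18
step 6: x = -9, y = -21
step 7: x = -15, y = -26
step 8: x = -7, y = -22
This matches the trace at every step.

no error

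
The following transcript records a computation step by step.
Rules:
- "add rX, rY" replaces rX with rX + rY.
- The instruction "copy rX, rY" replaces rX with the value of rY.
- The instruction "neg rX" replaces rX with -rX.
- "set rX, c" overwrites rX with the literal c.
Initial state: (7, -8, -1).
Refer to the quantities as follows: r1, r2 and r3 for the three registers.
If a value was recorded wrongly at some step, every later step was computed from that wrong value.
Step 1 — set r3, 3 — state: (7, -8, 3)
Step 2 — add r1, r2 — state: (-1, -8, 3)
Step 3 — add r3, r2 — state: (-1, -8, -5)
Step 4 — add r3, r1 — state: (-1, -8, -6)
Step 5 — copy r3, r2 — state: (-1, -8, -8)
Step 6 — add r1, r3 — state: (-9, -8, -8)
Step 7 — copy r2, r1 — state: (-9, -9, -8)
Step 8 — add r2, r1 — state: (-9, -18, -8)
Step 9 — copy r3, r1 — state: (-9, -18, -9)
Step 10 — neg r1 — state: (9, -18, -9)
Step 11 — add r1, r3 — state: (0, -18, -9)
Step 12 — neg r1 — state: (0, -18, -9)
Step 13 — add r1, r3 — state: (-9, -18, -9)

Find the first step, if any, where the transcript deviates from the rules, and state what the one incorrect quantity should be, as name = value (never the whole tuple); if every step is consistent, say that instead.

no error

Recomputing the run from the initial state:
step 1: r1 = 7, r2 = -8, r3 = 3
step 2: r1 = -1, r2 = -8, r3 = 3
step 3: r1 = -1, r2 = -8, r3 = -5
step 4: r1 = -1, r2 = -8, r3 = -6
step 5: r1 = -1, r2 = -8, r3 = -8
step 6: r1 = -9, r2 = -8, r3 = -8
step 7: r1 = -9, r2 = -9, r3 = -8
step 8: r1 = -9, r2 = -18, r3 = -8
step 9: r1 = -9, r2 = -18, r3 = -9
step 10: r1 = 9, r2 = -18, r3 = -9
step 11: r1 = 0, r2 = -18, r3 = -9
step 12: r1 = 0, r2 = -18, r3 = -9
step 13: r1 = -9, r2 = -18, r3 = -9
This matches the transcript at every step.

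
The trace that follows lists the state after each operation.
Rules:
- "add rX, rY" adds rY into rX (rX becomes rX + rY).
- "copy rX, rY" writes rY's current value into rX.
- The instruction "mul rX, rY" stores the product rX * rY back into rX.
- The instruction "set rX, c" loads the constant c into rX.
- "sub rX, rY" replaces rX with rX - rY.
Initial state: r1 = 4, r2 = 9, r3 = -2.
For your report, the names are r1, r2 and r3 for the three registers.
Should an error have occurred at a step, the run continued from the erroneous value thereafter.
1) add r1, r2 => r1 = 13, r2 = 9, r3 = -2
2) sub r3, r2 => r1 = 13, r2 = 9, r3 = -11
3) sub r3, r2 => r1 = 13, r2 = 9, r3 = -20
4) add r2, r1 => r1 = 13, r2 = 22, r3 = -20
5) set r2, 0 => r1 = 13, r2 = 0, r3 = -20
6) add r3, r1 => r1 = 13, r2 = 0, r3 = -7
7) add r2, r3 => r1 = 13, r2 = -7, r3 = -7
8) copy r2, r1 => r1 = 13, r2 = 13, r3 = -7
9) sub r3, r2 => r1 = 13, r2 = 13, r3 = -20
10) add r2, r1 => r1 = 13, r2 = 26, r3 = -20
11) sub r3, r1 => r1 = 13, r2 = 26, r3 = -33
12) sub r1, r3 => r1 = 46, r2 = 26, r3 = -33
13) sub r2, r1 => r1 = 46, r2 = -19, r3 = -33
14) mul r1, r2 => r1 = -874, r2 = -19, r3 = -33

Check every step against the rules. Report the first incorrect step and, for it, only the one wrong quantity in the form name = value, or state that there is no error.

Recomputing the run from the initial state:
step 1: r1 = 13, r2 = 9, r3 = -2
step 2: r1 = 13, r2 = 9, r3 = -11
step 3: r1 = 13, r2 = 9, r3 = -20
step 4: r1 = 13, r2 = 22, r3 = -20
step 5: r1 = 13, r2 = 0, r3 = -20
step 6: r1 = 13, r2 = 0, r3 = -7
step 7: r1 = 13, r2 = -7, r3 = -7
step 8: r1 = 13, r2 = 13, r3 = -7
step 9: r1 = 13, r2 = 13, r3 = -20
step 10: r1 = 13, r2 = 26, r3 = -20
step 11: r1 = 13, r2 = 26, r3 = -33
step 12: r1 = 46, r2 = 26, r3 = -33
step 13: r1 = 46, r2 = -20, r3 = -33
step 14: r1 = -920, r2 = -20, r3 = -33
The first disagreement with the trace is at step 13, where the value should be r2 = -20.

step 13, r2 = -20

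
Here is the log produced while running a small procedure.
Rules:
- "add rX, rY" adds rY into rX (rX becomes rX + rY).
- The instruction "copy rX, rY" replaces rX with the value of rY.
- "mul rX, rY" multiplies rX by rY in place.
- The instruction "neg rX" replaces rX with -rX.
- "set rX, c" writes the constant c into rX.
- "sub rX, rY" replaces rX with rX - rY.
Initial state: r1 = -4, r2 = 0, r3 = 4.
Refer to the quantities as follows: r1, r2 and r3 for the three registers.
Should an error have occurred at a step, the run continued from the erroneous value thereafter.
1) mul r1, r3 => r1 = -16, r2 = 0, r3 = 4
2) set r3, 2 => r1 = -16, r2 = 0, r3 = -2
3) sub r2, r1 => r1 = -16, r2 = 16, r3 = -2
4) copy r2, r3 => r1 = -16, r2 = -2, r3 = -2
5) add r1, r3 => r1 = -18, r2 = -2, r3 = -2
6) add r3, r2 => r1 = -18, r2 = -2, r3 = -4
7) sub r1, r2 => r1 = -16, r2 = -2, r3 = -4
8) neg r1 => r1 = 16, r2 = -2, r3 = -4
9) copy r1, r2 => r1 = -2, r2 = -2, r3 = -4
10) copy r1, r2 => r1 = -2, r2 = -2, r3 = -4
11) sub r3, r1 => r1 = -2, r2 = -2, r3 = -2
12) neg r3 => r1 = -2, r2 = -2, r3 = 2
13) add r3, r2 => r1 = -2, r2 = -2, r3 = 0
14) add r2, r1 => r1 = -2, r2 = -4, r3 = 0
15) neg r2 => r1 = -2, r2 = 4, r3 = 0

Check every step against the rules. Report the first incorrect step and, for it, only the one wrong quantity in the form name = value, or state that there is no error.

step 2, r3 = 2

Recomputing the run from the initial state:
step 1: r1 = -16, r2 = 0, r3 = 4
step 2: r1 = -16, r2 = 0, r3 = 2
step 3: r1 = -16, r2 = 16, r3 = 2
step 4: r1 = -16, r2 = 2, r3 = 2
step 5: r1 = -14, r2 = 2, r3 = 2
step 6: r1 = -14, r2 = 2, r3 = 4
step 7: r1 = -16, r2 = 2, r3 = 4
step 8: r1 = 16, r2 = 2, r3 = 4
step 9: r1 = 2, r2 = 2, r3 = 4
step 10: r1 = 2, r2 = 2, r3 = 4
step 11: r1 = 2, r2 = 2, r3 = 2
step 12: r1 = 2, r2 = 2, r3 = -2
step 13: r1 = 2, r2 = 2, r3 = 0
step 14: r1 = 2, r2 = 4, r3 = 0
step 15: r1 = 2, r2 = -4, r3 = 0
The first disagreement with the log is at step 2, where the value should be r3 = 2.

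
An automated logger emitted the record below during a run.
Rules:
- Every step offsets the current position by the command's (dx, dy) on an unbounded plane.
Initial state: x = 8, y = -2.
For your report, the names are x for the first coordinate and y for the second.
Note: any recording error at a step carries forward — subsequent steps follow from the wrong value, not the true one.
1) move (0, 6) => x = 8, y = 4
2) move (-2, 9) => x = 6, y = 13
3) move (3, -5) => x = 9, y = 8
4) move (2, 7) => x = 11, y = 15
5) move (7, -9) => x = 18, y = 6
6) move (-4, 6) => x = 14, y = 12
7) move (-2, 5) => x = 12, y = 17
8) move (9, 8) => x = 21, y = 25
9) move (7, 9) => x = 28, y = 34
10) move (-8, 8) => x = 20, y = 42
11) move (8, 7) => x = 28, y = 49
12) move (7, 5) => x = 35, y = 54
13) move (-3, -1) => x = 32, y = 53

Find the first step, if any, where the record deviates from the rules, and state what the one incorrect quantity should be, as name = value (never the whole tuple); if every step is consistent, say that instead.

no error

Step 1: x = 8 + (0) = 8, y = -2 + (6) = 4 — checks out.
Step 2: x = 8 + (-2) = 6, y = 4 + (9) = 13 — checks out.
Step 3: x = 6 + (3) = 9, y = 13 + (-5) = 8 — agrees with the record.
Step 4: x = 9 + (2) = 11, y = 8 + (7) = 15 — no discrepancy.
Step 5: x = 11 + (7) = 18, y = 15 + (-9) = 6 — in agreement.
Step 6: x = 18 + (-4) = 14, y = 6 + (6) = 12 — checks out.
Step 7: x = 14 + (-2) = 12, y = 12 + (5) = 17 — verified.
Step 8: x = 12 + (9) = 21, y = 17 + (8) = 25 — exactly as logged.
Step 9: x = 21 + (7) = 28, y = 25 + (9) = 34 — matches.
Step 10: x = 28 + (-8) = 20, y = 34 + (8) = 42 — same as recorded.
Step 11: x = 20 + (8) = 28, y = 42 + (7) = 49 — no discrepancy.
Step 12: x = 28 + (7) = 35, y = 49 + (5) = 54 — confirmed correct.
Step 13: x = 35 + (-3) = 32, y = 54 + (-1) = 53 — consistent with the record.
Each recorded entry agrees with the recomputation.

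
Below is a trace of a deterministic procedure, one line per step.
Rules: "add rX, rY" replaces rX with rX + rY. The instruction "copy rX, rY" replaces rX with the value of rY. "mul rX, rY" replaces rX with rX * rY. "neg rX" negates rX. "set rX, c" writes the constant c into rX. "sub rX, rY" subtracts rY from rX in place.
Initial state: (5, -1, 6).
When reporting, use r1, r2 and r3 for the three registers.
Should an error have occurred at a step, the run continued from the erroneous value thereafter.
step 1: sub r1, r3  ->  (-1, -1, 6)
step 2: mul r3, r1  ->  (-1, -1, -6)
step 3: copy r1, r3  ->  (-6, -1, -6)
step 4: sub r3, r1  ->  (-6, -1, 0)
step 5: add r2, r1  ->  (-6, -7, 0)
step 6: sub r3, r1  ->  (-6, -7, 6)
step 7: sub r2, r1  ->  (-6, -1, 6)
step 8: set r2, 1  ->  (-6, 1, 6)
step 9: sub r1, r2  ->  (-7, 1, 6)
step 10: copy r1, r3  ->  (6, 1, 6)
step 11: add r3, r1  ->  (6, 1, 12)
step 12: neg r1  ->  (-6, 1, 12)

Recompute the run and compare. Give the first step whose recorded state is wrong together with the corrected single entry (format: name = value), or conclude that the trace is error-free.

no error

Recomputing the run from the initial state:
step 1: r1 = -1, r2 = -1, r3 = 6
step 2: r1 = -1, r2 = -1, r3 = -6
step 3: r1 = -6, r2 = -1, r3 = -6
step 4: r1 = -6, r2 = -1, r3 = 0
step 5: r1 = -6, r2 = -7, r3 = 0
step 6: r1 = -6, r2 = -7, r3 = 6
step 7: r1 = -6, r2 = -1, r3 = 6
step 8: r1 = -6, r2 = 1, r3 = 6
step 9: r1 = -7, r2 = 1, r3 = 6
step 10: r1 = 6, r2 = 1, r3 = 6
step 11: r1 = 6, r2 = 1, r3 = 12
step 12: r1 = -6, r2 = 1, r3 = 12
This matches the trace at every step.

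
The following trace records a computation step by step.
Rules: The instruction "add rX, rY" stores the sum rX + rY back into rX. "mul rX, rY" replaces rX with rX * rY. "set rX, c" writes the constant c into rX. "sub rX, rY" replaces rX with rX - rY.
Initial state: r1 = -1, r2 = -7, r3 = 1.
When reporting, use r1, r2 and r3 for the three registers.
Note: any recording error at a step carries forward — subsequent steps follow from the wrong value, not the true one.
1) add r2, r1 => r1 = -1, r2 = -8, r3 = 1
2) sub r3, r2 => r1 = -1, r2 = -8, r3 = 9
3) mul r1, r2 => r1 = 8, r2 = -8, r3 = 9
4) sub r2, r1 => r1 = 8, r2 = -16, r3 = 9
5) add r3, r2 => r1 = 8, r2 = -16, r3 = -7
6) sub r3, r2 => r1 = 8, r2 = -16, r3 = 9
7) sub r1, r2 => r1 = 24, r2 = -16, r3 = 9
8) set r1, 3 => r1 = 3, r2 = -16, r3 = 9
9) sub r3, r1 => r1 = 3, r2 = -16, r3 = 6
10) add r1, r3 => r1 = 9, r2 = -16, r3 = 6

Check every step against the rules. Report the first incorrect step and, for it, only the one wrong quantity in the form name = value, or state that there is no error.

no error

Recomputing the run from the initial state:
step 1: r1 = -1, r2 = -8, r3 = 1
step 2: r1 = -1, r2 = -8, r3 = 9
step 3: r1 = 8, r2 = -8, r3 = 9
step 4: r1 = 8, r2 = -16, r3 = 9
step 5: r1 = 8, r2 = -16, r3 = -7
step 6: r1 = 8, r2 = -16, r3 = 9
step 7: r1 = 24, r2 = -16, r3 = 9
step 8: r1 = 3, r2 = -16, r3 = 9
step 9: r1 = 3, r2 = -16, r3 = 6
step 10: r1 = 9, r2 = -16, r3 = 6
This matches the trace at every step.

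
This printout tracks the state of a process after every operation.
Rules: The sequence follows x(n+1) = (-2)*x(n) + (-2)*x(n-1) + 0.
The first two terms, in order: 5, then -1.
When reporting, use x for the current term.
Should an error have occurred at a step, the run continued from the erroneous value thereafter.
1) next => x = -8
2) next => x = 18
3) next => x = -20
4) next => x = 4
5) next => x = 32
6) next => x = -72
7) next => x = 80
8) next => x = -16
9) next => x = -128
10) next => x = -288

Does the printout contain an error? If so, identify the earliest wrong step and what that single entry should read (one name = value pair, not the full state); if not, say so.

step 10, x = 288

Step 1: x = -2*(-1) + (-2)*(5) + (0) = -8 — agrees with the printout.
Step 2: x = -2*(-8) + (-2)*(-1) + (0) = 18 — no discrepancy.
Step 3: x = -2*(18) + (-2)*(-8) + (0) = -20 — consistent with the printout.
Step 4: x = -2*(-20) + (-2)*(18) + (0) = 4 — consistent with the printout.
Step 5: x = -2*(4) + (-2)*(-20) + (0) = 32 — no discrepancy.
Step 6: x = -2*(32) + (-2)*(4) + (0) = -72 — checks out.
Step 7: x = -2*(-72) + (-2)*(32) + (0) = 80 — same as recorded.
Step 8: x = -2*(80) + (-2)*(-72) + (0) = -16 — verified.
Step 9: x = -2*(-16) + (-2)*(80) + (0) = -128 — exactly as logged.
Step 10: x = -2*(-128) + (-2)*(-16) + (0) = 288 — first mismatch against the printout.
First incorrect step: 10; the correct value is x = 288.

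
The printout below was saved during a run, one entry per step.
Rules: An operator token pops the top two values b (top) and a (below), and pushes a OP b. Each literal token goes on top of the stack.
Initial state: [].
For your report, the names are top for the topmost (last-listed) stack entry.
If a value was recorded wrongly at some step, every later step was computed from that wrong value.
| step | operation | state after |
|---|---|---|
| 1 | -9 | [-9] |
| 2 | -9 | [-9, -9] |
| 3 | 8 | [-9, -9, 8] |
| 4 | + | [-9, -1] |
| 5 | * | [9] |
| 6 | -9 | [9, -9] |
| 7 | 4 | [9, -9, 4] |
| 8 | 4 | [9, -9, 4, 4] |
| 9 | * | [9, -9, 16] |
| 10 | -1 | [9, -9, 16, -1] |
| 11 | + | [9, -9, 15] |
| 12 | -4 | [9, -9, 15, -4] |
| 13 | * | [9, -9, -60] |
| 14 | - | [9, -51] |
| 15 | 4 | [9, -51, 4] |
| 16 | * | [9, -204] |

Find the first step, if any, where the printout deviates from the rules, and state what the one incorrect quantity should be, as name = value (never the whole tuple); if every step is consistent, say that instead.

step 14, top = 51

Recomputing the run from the initial state:
step 1: [-9]
step 2: [-9, -9]
step 3: [-9, -9, 8]
step 4: [-9, -1]
step 5: [9]
step 6: [9, -9]
step 7: [9, -9, 4]
step 8: [9, -9, 4, 4]
step 9: [9, -9, 16]
step 10: [9, -9, 16, -1]
step 11: [9, -9, 15]
step 12: [9, -9, 15, -4]
step 13: [9, -9, -60]
step 14: [9, 51]
step 15: [9, 51, 4]
step 16: [9, 204]
The first disagreement with the printout is at step 14, where the value should be top = 51.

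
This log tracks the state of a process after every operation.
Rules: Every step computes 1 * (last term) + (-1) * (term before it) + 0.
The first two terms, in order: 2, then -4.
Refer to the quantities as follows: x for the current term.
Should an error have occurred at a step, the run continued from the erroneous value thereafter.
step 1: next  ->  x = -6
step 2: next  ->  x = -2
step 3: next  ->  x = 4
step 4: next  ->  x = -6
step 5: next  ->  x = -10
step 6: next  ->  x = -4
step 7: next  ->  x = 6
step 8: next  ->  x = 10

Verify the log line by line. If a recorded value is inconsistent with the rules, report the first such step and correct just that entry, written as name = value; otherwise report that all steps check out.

1. x = 1*(-4) + (-1)*(2) + (0) = -6 (no discrepancy)
2. x = 1*(-6) + (-1)*(-4) + (0) = -2 (agrees with the log)
3. x = 1*(-2) + (-1)*(-6) + (0) = 4 (exactly as logged)
4. x = 1*(4) + (-1)*(-2) + (0) = 6 (the recorded entry deviates here)
That makes step 4 the first incorrect line — x = 6 is what it should show.

step 4, x = 6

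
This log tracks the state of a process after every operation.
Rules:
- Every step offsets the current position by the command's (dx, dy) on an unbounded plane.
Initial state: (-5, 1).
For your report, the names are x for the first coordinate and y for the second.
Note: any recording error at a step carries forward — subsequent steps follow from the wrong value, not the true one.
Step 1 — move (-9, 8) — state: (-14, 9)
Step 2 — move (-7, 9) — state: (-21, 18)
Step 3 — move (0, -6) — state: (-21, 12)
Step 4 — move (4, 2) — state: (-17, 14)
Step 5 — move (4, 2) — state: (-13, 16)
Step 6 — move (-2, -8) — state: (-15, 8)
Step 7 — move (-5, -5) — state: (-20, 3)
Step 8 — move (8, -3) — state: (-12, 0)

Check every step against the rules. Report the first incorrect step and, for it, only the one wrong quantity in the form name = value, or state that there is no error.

1. x = -5 + (-9) = -14, y = 1 + (8) = 9 (exactly as logged)
2. x = -14 + (-7) = -21, y = 9 + (9) = 18 (agrees with the log)
3. x = -21 + (0) = -21, y = 18 + (-6) = 12 (exactly as logged)
4. x = -21 + (4) = -17, y = 12 + (2) = 14 (agrees with the log)
5. x = -17 + (4) = -13, y = 14 + (2) = 16 (exactly as logged)
6. x = -13 + (-2) = -15, y = 16 + (-8) = 8 (confirmed correct)
7. x = -15 + (-5) = -20, y = 8 + (-5) = 3 (consistent with the log)
8. x = -20 + (8) = -12, y = 3 + (-3) = 0 (no discrepancy)
No step deviates from the rules.

no error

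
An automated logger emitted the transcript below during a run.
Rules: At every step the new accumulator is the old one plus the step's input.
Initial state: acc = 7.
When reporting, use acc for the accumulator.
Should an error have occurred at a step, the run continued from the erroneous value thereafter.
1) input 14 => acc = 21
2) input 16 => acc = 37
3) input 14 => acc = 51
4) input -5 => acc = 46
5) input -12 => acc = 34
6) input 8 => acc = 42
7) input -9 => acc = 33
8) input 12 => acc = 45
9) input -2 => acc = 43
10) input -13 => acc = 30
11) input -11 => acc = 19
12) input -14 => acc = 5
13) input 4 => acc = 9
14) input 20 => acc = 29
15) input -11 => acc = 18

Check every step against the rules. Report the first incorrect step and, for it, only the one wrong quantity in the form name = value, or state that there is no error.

Step 1: acc = 7 + 14 = 21 — confirmed correct.
Step 2: acc = 21 + 16 = 37 — confirmed correct.
Step 3: acc = 37 + 14 = 51 — confirmed correct.
Step 4: acc = 51 + -5 = 46 — exactly as logged.
Step 5: acc = 46 + -12 = 34 — in agreement.
Step 6: acc = 34 + 8 = 42 — matches.
Step 7: acc = 42 + -9 = 33 — consistent with the transcript.
Step 8: acc = 33 + 12 = 45 — consistent with the transcript.
Step 9: acc = 45 + -2 = 43 — confirmed correct.
Step 10: acc = 43 + -13 = 30 — matches.
Step 11: acc = 30 + -11 = 19 — agrees with the transcript.
Step 12: acc = 19 + -14 = 5 — exactly as logged.
Step 13: acc = 5 + 4 = 9 — verified.
Step 14: acc = 9 + 20 = 29 — exactly as logged.
Step 15: acc = 29 + -11 = 18 — consistent with the transcript.
Nothing is out of place; the run is error-free.

no error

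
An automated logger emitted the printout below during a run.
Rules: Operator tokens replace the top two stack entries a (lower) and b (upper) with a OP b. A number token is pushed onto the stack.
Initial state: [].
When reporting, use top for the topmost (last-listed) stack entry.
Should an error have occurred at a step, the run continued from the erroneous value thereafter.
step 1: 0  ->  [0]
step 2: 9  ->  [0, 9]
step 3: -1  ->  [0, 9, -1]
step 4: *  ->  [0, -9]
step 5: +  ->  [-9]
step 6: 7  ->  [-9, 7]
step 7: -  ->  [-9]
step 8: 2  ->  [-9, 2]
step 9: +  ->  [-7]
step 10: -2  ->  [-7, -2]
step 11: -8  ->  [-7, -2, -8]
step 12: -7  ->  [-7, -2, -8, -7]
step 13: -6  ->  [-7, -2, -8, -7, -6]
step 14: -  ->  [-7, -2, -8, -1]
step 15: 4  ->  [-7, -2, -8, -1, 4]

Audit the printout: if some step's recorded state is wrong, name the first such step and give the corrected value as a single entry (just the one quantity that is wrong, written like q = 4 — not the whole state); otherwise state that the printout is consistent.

Recomputing the run from the initial state:
step 1: [0]
step 2: [0, 9]
step 3: [0, 9, -1]
step 4: [0, -9]
step 5: [-9]
step 6: [-9, 7]
step 7: [-16]
step 8: [-16, 2]
step 9: [-14]
step 10: [-14, -2]
step 11: [-14, -2, -8]
step 12: [-14, -2, -8, -7]
step 13: [-14, -2, -8, -7, -6]
step 14: [-14, -2, -8, -1]
step 15: [-14, -2, -8, -1, 4]
The first disagreement with the printout is at step 7, where the value should be top = -16.

step 7, top = -16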